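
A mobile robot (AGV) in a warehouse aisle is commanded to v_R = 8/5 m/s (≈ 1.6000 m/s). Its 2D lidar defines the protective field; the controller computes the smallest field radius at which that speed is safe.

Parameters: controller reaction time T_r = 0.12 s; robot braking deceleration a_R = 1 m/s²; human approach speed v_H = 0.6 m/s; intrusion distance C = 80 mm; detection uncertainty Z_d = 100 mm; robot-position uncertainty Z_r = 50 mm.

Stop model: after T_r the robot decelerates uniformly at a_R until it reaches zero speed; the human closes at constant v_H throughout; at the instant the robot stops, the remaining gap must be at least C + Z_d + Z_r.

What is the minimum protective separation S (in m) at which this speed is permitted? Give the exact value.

stop time T_s = (8/5)/1 = 1.6000 s
reaction-phase robot travel = 1.6000·0.1200 = 0.1920 m
robot under decel: 1.6000²/(2·1.0000) = 1.2800 m
human over T_r+T_s: 0.6000·(0.1200+1.6000) = 1.0320 m
C+Z_d+Z_r = 0.0800+0.1000+0.0500 = 0.2300 m
S_min ≈ 0.1920+1.2800+1.0320+0.2300  ⇒  S_min = 1367/500 m

S_min = 1367/500 m = 2.7340 m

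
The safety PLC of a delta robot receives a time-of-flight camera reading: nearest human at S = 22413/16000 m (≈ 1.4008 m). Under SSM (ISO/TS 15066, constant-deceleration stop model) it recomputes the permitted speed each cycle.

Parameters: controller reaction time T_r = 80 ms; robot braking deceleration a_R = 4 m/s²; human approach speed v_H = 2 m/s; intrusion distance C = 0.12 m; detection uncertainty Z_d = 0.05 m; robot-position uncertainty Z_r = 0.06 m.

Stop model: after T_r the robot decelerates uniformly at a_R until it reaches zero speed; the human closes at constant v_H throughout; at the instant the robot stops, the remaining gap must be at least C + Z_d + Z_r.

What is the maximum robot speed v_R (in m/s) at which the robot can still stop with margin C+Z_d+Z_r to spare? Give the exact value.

quadratic (1/8)·v² + (29/50)·v + (-16173/16000) = 0
  disc = (29/50)² − 4·(1/8)·(-16173/16000) = 134689/160000 ; √disc = 367/400
  v_R = (−(29/50) + 367/400) / (2·(1/8)) = 27/20 m/s
check:
braking lasts T_s = (27/20)/4 = 0.3375 s
robot in T_r: 1.3500·0.0800 = 0.1080 m
robot covers 1.3500·0.3375 − ½·4.0000·0.3375² = 0.2278 m while stopping
person approaches 2.0000·(0.0800+0.3375) = 0.8350 m
margins: 0.1200+0.0500+0.0600 = 0.2300 m
sum ≈ 0.1080+0.2278+0.8350+0.2300 ≈ 1.4008 m = S ✓

v_R_max = 27/20 m/s = 1.3500 m/s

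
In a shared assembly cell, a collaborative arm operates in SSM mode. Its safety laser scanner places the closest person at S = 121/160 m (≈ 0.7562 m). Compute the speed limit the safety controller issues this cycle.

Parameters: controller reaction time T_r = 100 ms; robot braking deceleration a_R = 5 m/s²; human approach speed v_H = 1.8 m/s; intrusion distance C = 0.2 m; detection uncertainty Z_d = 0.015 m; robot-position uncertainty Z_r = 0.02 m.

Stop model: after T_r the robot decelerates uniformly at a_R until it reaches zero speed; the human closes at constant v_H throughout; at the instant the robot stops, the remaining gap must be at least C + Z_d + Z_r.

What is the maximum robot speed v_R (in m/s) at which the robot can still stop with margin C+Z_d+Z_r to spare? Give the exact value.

v_R_max = 13/20 m/s = 0.6500 m/s

collect terms ⇒ (1/10)·v_R² + (23/50)·v_R + (-273/800) = 0
  disc = (23/50)² − 4·(1/10)·(-273/800) = 3481/10000 ; √disc = 59/100
  v_R = (−(23/50) + 59/100) / (2·(1/10)) = 13/20 m/s
check:
braking lasts T_s = (13/20)/5 = 0.1300 s
reaction-phase robot travel = 0.6500·0.1000 = 0.0650 m
braking distance = 0.6500²/(2·5.0000) = 0.0423 m
human closes 1.8000·0.2300 = 0.4140 m
residual clearance needed = 0.2000+0.0150+0.0200 = 0.2350 m
sum ≈ 0.0650+0.0423+0.4140+0.2350 ≈ 0.7562 m = S ✓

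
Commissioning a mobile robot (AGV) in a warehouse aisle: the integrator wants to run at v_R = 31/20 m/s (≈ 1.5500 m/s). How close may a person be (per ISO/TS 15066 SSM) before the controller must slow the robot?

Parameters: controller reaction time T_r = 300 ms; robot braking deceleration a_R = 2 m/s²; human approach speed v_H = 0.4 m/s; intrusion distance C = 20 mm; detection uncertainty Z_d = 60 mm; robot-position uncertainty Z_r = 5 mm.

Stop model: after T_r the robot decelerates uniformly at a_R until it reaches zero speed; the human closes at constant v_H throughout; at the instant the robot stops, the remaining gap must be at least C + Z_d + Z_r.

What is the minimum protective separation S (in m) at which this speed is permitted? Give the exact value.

T_s = v_R/a_R = (31/20)/2 = 0.7750 s
robot covers v_R·T_r = 1.5500·0.3000 = 0.4650 m before braking
braking distance = 1.5500²/(2·2.0000) = 0.6006 m
person approaches 0.4000·(0.3000+0.7750) = 0.4300 m
C+Z_d+Z_r = 0.0200+0.0600+0.0050 = 0.0850 m
S_min ≈ 0.4650+0.6006+0.4300+0.0850  ⇒  S_min = 2529/1600 m

S_min = 2529/1600 m = 1.5806 m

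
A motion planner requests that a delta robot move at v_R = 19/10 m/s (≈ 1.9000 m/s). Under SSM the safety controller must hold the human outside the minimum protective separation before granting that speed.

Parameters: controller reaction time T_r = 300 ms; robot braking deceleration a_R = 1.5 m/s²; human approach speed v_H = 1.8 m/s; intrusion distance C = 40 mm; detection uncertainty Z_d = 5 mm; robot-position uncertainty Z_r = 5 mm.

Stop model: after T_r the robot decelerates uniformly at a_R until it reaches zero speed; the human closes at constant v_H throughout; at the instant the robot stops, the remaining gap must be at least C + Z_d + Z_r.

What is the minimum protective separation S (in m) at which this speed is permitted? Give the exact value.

S_min = 1393/300 m = 4.6433 m

braking lasts T_s = (19/10)/(3/2) = 1.2667 s
robot in T_r: 1.9000·0.3000 = 0.5700 m
braking distance = 1.9000²/(2·1.5000) = 1.2033 m
human closes 1.8000·1.5667 = 2.8200 m
C+Z_d+Z_r = 0.0400+0.0050+0.0050 = 0.0500 m
S_min ≈ 0.5700+1.2033+2.8200+0.0500  ⇒  S_min = 1393/300 m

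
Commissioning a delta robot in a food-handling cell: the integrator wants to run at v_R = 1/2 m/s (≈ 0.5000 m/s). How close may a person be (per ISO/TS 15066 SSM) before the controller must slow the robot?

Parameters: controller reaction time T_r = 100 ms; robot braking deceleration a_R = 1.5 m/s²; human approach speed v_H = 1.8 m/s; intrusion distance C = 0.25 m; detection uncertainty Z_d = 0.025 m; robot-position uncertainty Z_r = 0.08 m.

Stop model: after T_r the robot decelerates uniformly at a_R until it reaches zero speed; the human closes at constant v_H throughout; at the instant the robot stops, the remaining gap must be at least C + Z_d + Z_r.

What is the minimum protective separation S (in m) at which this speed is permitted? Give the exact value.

T_s = v_R/a_R = (1/2)/(3/2) = 0.3333 s
robot covers v_R·T_r = 0.5000·0.1000 = 0.0500 m before braking
robot covers 0.5000·0.3333 − ½·1.5000·0.3333² = 0.0833 m while stopping
human over T_r+T_s: 1.8000·(0.1000+0.3333) = 0.7800 m
margins: 0.2500+0.0250+0.0800 = 0.3550 m
S_min ≈ 0.0500+0.0833+0.7800+0.3550  ⇒  S_min = 761/600 m

S_min = 761/600 m = 1.2683 m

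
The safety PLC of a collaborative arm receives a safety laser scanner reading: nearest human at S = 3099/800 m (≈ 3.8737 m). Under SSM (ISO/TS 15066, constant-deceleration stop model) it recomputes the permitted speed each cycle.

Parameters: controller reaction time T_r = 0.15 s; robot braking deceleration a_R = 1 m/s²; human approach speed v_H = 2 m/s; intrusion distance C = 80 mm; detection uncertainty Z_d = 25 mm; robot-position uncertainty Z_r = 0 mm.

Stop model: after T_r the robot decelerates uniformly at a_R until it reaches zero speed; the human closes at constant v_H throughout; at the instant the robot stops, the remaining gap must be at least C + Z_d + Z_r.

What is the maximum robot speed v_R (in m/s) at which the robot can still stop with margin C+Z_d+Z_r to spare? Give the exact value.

v_R_max = 5/4 m/s = 1.2500 m/s

at the boundary: (1/2)·v² + (43/20)·v + (-111/32) = 0
  disc = (43/20)² − 4·(1/2)·(-111/32) = 289/25 ; √disc = 17/5
  v_R = (−(43/20) + 17/5) / (2·(1/2)) = 5/4 m/s
check:
stop time T_s = (5/4)/1 = 1.2500 s
robot covers v_R·T_r = 1.2500·0.1500 = 0.1875 m before braking
robot under decel: 1.2500²/(2·1.0000) = 0.7812 m
person approaches 2.0000·(0.1500+1.2500) = 2.8000 m
C+Z_d+Z_r = 0.0800+0.0250+0.0000 = 0.1050 m
sum ≈ 0.1875+0.7812+2.8000+0.1050 ≈ 3.8737 m = S ✓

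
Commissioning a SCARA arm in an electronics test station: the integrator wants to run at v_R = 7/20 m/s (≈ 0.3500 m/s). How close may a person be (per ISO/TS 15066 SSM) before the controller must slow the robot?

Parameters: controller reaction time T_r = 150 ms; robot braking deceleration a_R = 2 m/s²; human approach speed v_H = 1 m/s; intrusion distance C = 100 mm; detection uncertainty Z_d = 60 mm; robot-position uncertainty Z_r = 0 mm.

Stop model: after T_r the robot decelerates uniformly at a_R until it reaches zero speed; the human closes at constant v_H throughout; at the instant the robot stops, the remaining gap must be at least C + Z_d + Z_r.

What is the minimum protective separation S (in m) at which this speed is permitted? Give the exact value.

S_min = 909/1600 m = 0.5681 m

braking lasts T_s = (7/20)/2 = 0.1750 s
robot covers v_R·T_r = 0.3500·0.1500 = 0.0525 m before braking
robot covers 0.3500·0.1750 − ½·2.0000·0.1750² = 0.0306 m while stopping
human closes 1.0000·0.3250 = 0.3250 m
C+Z_d+Z_r = 0.1000+0.0600+0.0000 = 0.1600 m
S_min ≈ 0.0525+0.0306+0.3250+0.1600  ⇒  S_min = 909/1600 m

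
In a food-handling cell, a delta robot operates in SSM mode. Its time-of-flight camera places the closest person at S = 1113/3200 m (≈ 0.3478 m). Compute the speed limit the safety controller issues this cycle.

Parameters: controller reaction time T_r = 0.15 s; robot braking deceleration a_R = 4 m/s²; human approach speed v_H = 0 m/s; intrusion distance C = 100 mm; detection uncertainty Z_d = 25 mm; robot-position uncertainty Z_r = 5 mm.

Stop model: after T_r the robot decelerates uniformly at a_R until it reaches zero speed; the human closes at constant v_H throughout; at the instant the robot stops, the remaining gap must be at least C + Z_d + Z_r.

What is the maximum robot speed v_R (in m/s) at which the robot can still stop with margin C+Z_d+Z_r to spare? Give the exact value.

v_R_max = 17/20 m/s = 0.8500 m/s

quadratic (1/8)·v² + (3/20)·v + (-697/3200) = 0
  disc = (3/20)² − 4·(1/8)·(-697/3200) = 841/6400 ; √disc = 29/80
  v_R = (−(3/20) + 29/80) / (2·(1/8)) = 17/20 m/s
check:
T_s = v_R/a_R = (17/20)/4 = 0.2125 s
reaction-phase robot travel = 0.8500·0.1500 = 0.1275 m
robot under decel: 0.8500²/(2·4.0000) = 0.0903 m
human over T_r+T_s: 0.0000·(0.1500+0.2125) = 0.0000 m
residual clearance needed = 0.1000+0.0250+0.0050 = 0.1300 m
sum ≈ 0.1275+0.0903+0.0000+0.1300 ≈ 0.3478 m = S ✓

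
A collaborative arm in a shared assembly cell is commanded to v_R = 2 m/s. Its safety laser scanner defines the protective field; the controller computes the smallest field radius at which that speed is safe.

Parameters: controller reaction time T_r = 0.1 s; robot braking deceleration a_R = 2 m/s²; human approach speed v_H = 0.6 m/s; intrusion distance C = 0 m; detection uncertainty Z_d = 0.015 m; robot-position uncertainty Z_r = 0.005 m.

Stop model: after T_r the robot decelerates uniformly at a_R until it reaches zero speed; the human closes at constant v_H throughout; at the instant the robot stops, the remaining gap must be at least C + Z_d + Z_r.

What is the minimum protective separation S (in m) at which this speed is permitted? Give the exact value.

stop time T_s = 2/2 = 1.0000 s
robot covers v_R·T_r = 2.0000·0.1000 = 0.2000 m before braking
robot covers 2.0000·1.0000 − ½·2.0000·1.0000² = 1.0000 m while stopping
person approaches 0.6000·(0.1000+1.0000) = 0.6600 m
C+Z_d+Z_r = 0.0000+0.0150+0.0050 = 0.0200 m
S_min ≈ 0.2000+1.0000+0.6600+0.0200  ⇒  S_min = 47/25 m

S_min = 47/25 m = 1.8800 m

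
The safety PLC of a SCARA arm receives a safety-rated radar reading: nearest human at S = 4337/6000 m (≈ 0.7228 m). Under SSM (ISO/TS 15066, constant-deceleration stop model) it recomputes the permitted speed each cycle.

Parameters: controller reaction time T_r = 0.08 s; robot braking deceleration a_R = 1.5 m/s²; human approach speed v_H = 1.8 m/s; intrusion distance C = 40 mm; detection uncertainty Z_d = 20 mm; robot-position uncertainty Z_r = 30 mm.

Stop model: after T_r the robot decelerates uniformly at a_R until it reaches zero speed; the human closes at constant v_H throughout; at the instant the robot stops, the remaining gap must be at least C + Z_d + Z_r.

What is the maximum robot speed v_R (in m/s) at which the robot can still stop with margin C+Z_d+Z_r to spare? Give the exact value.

quadratic (1/3)·v² + (32/25)·v + (-2933/6000) = 0
  disc = (32/25)² − 4·(1/3)·(-2933/6000) = 51529/22500 ; √disc = 227/150
  v_R = (−(32/25) + 227/150) / (2·(1/3)) = 7/20 m/s
check:
stop time T_s = (7/20)/(3/2) = 0.2333 s
reaction-phase robot travel = 0.3500·0.0800 = 0.0280 m
robot covers 0.3500·0.2333 − ½·1.5000·0.2333² = 0.0408 m while stopping
human over T_r+T_s: 1.8000·(0.0800+0.2333) = 0.5640 m
C+Z_d+Z_r = 0.0400+0.0200+0.0300 = 0.0900 m
sum ≈ 0.0280+0.0408+0.5640+0.0900 ≈ 0.7228 m = S ✓

v_R_max = 7/20 m/s = 0.3500 m/s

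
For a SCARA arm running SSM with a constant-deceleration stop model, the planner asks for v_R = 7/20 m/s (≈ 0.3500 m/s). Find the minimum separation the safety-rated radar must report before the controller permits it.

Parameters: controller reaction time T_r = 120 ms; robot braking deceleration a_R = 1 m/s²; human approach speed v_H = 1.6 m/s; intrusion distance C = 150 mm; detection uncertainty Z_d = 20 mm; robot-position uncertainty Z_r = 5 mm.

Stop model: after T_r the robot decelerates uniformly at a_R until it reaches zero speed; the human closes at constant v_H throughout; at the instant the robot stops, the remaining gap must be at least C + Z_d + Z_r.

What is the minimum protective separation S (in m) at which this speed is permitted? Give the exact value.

S_min = 4121/4000 m = 1.0303 m

T_s = v_R/a_R = (7/20)/1 = 0.3500 s
robot covers v_R·T_r = 0.3500·0.1200 = 0.0420 m before braking
braking distance = 0.3500²/(2·1.0000) = 0.0612 m
human closes 1.6000·0.4700 = 0.7520 m
C+Z_d+Z_r = 0.1500+0.0200+0.0050 = 0.1750 m
S_min ≈ 0.0420+0.0612+0.7520+0.1750  ⇒  S_min = 4121/4000 m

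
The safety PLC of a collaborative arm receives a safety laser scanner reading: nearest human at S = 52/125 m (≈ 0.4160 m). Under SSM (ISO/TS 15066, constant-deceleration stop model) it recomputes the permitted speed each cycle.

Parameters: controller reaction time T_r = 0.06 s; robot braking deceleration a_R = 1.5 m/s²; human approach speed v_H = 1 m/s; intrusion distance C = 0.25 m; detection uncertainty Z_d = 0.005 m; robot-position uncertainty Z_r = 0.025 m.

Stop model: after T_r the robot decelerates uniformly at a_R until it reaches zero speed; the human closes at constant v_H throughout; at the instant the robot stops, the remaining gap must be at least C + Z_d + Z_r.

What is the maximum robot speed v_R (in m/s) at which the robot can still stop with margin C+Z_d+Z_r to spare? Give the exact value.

v_R_max = 1/10 m/s = 0.1000 m/s

collect terms ⇒ (1/3)·v_R² + (109/150)·v_R + (-19/250) = 0
  disc = (109/150)² − 4·(1/3)·(-19/250) = 14161/22500 ; √disc = 119/150
  v_R = (−(109/150) + 119/150) / (2·(1/3)) = 1/10 m/s
check:
T_s = v_R/a_R = (1/10)/(3/2) = 0.0667 s
robot in T_r: 0.1000·0.0600 = 0.0060 m
braking distance = 0.1000²/(2·1.5000) = 0.0033 m
human over T_r+T_s: 1.0000·(0.0600+0.0667) = 0.1267 m
C+Z_d+Z_r = 0.2500+0.0050+0.0250 = 0.2800 m
sum ≈ 0.0060+0.0033+0.1267+0.2800 ≈ 0.4160 m = S ✓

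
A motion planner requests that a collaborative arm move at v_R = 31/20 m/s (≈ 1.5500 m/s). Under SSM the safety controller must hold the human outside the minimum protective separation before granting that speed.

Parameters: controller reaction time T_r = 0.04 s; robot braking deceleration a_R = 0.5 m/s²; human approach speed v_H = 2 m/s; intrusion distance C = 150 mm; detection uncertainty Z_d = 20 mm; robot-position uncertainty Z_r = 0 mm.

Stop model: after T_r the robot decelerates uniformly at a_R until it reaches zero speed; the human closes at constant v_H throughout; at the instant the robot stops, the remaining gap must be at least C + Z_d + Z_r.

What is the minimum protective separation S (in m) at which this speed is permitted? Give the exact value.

braking lasts T_s = (31/20)/(1/2) = 3.1000 s
robot in T_r: 1.5500·0.0400 = 0.0620 m
robot covers 1.5500·3.1000 − ½·0.5000·3.1000² = 2.4025 m while stopping
human closes 2.0000·3.1400 = 6.2800 m
margins: 0.1500+0.0200+0.0000 = 0.1700 m
S_min ≈ 0.0620+2.4025+6.2800+0.1700  ⇒  S_min = 17829/2000 m

S_min = 17829/2000 m = 8.9145 m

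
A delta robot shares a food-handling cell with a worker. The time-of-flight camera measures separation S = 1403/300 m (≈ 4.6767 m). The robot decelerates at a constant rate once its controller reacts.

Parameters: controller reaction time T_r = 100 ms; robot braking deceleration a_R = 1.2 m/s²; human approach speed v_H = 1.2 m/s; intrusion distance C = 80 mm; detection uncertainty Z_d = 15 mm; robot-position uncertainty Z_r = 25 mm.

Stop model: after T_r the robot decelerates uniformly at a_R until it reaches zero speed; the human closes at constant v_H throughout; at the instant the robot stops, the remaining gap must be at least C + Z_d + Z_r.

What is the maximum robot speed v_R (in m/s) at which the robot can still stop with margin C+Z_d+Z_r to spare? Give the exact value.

at the boundary: (5/12)·v² + (11/10)·v + (-1331/300) = 0
  disc = (11/10)² − 4·(5/12)·(-1331/300) = 1936/225 ; √disc = 44/15
  v_R = (−(11/10) + 44/15) / (2·(5/12)) = 11/5 m/s
check:
T_s = v_R/a_R = (11/5)/(6/5) = 1.8333 s
robot in T_r: 2.2000·0.1000 = 0.2200 m
braking distance = 2.2000²/(2·1.2000) = 2.0167 m
human closes 1.2000·1.9333 = 2.3200 m
C+Z_d+Z_r = 0.0800+0.0150+0.0250 = 0.1200 m
sum ≈ 0.2200+2.0167+2.3200+0.1200 ≈ 4.6767 m = S ✓

v_R_max = 11/5 m/s = 2.2000 m/s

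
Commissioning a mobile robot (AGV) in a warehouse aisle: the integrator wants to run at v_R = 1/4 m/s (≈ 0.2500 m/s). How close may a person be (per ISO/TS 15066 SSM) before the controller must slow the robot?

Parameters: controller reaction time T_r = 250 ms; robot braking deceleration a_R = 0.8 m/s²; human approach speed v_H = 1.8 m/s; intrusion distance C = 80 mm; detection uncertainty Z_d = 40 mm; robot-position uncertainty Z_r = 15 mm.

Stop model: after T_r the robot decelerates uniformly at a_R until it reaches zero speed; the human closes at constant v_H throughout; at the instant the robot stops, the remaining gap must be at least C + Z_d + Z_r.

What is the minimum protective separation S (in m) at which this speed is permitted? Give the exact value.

S_min = 3997/3200 m = 1.2491 m

stop time T_s = (1/4)/(4/5) = 0.3125 s
robot in T_r: 0.2500·0.2500 = 0.0625 m
braking distance = 0.2500²/(2·0.8000) = 0.0391 m
human over T_r+T_s: 1.8000·(0.2500+0.3125) = 1.0125 m
margins: 0.0800+0.0400+0.0150 = 0.1350 m
S_min ≈ 0.0625+0.0391+1.0125+0.1350  ⇒  S_min = 3997/3200 m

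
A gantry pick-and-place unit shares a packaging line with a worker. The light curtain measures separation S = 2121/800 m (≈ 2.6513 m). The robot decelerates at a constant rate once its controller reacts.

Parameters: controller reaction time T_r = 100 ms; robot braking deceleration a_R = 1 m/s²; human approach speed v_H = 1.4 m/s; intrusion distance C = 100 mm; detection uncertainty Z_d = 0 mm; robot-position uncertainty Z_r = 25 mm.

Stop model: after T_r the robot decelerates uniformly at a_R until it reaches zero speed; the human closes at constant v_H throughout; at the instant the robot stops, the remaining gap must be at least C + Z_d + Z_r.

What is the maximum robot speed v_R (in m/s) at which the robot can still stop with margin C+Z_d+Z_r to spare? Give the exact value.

collect terms ⇒ (1/2)·v_R² + (3/2)·v_R + (-1909/800) = 0
  disc = (3/2)² − 4·(1/2)·(-1909/800) = 2809/400 ; √disc = 53/20
  v_R = (−(3/2) + 53/20) / (2·(1/2)) = 23/20 m/s
check:
T_s = v_R/a_R = (23/20)/1 = 1.1500 s
robot covers v_R·T_r = 1.1500·0.1000 = 0.1150 m before braking
robot under decel: 1.1500²/(2·1.0000) = 0.6613 m
human over T_r+T_s: 1.4000·(0.1000+1.1500) = 1.7500 m
residual clearance needed = 0.1000+0.0000+0.0250 = 0.1250 m
sum ≈ 0.1150+0.6613+1.7500+0.1250 ≈ 2.6513 m = S ✓

v_R_max = 23/20 m/s = 1.1500 m/s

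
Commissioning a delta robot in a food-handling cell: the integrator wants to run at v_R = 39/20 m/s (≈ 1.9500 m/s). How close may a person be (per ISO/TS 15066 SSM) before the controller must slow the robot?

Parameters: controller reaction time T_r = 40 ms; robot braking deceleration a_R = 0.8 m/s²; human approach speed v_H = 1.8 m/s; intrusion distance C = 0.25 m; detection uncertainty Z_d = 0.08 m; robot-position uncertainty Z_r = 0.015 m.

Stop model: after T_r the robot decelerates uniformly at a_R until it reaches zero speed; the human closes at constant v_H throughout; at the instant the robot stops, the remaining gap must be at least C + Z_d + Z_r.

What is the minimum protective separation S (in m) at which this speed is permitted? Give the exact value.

braking lasts T_s = (39/20)/(4/5) = 2.4375 s
robot in T_r: 1.9500·0.0400 = 0.0780 m
robot under decel: 1.9500²/(2·0.8000) = 2.3766 m
human over T_r+T_s: 1.8000·(0.0400+2.4375) = 4.4595 m
C+Z_d+Z_r = 0.2500+0.0800+0.0150 = 0.3450 m
S_min ≈ 0.0780+2.3766+4.4595+0.3450  ⇒  S_min = 23229/3200 m

S_min = 23229/3200 m = 7.2591 m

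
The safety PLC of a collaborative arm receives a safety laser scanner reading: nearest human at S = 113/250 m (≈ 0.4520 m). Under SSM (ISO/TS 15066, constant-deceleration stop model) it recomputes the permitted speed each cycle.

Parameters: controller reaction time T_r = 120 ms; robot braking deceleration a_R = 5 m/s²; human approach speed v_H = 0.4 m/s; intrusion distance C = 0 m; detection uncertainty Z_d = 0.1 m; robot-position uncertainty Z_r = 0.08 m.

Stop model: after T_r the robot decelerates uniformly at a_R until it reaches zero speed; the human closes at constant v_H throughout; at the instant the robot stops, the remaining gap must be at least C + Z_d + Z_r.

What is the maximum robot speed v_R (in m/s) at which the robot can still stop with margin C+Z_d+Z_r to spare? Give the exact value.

v_R_max = 4/5 m/s = 0.8000 m/s

collect terms ⇒ (1/10)·v_R² + (1/5)·v_R + (-28/125) = 0
  disc = (1/5)² − 4·(1/10)·(-28/125) = 81/625 ; √disc = 9/25
  v_R = (−(1/5) + 9/25) / (2·(1/10)) = 4/5 m/s
check:
T_s = v_R/a_R = (4/5)/5 = 0.1600 s
robot covers v_R·T_r = 0.8000·0.1200 = 0.0960 m before braking
robot covers 0.8000·0.1600 − ½·5.0000·0.1600² = 0.0640 m while stopping
human closes 0.4000·0.2800 = 0.1120 m
margins: 0.0000+0.1000+0.0800 = 0.1800 m
sum ≈ 0.0960+0.0640+0.1120+0.1800 ≈ 0.4520 m = S ✓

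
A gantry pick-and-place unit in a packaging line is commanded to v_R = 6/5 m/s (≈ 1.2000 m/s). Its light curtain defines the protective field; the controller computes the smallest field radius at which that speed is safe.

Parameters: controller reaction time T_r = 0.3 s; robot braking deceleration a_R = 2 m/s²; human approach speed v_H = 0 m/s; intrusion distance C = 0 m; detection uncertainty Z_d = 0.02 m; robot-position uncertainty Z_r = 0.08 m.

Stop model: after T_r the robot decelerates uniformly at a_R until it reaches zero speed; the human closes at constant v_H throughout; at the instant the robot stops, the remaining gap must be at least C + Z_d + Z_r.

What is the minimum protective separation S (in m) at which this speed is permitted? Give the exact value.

braking lasts T_s = (6/5)/2 = 0.6000 s
robot in T_r: 1.2000·0.3000 = 0.3600 m
robot covers 1.2000·0.6000 − ½·2.0000·0.6000² = 0.3600 m while stopping
person approaches 0.0000·(0.3000+0.6000) = 0.0000 m
C+Z_d+Z_r = 0.0000+0.0200+0.0800 = 0.1000 m
S_min ≈ 0.3600+0.3600+0.0000+0.1000  ⇒  S_min = 41/50 m

S_min = 41/50 m = 0.8200 m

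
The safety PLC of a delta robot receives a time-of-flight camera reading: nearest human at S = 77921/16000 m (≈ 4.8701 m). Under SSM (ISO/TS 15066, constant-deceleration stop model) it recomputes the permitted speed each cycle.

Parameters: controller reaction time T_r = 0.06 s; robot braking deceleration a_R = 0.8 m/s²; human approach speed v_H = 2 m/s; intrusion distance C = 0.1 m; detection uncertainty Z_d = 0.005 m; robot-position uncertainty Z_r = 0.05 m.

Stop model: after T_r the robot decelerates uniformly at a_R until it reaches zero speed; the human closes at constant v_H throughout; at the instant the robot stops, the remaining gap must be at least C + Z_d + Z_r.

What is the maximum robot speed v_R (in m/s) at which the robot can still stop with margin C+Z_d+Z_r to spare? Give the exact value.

quadratic (5/8)·v² + (64/25)·v + (-73521/16000) = 0
  disc = (64/25)² − 4·(5/8)·(-73521/16000) = 2886601/160000 ; √disc = 1699/400
  v_R = (−(64/25) + 1699/400) / (2·(5/8)) = 27/20 m/s
check:
stop time T_s = (27/20)/(4/5) = 1.6875 s
reaction-phase robot travel = 1.3500·0.0600 = 0.0810 m
robot under decel: 1.3500²/(2·0.8000) = 1.1391 m
person approaches 2.0000·(0.0600+1.6875) = 3.4950 m
residual clearance needed = 0.1000+0.0050+0.0500 = 0.1550 m
sum ≈ 0.0810+1.1391+3.4950+0.1550 ≈ 4.8701 m = S ✓

v_R_max = 27/20 m/s = 1.3500 m/s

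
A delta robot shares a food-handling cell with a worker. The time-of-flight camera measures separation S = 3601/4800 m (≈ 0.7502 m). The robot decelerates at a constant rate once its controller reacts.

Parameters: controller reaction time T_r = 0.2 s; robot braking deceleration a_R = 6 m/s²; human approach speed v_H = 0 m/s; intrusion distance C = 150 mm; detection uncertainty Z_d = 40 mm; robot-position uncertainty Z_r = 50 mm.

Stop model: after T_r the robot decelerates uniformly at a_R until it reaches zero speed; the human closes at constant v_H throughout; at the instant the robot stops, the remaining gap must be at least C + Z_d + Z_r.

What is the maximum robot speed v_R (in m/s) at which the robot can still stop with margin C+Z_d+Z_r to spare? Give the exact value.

at the boundary: (1/12)·v² + (1/5)·v + (-2449/4800) = 0
  disc = (1/5)² − 4·(1/12)·(-2449/4800) = 121/576 ; √disc = 11/24
  v_R = (−(1/5) + 11/24) / (2·(1/12)) = 31/20 m/s
check:
stop time T_s = (31/20)/6 = 0.2583 s
reaction-phase robot travel = 1.5500·0.2000 = 0.3100 m
braking distance = 1.5500²/(2·6.0000) = 0.2002 m
human closes 0.0000·0.4583 = 0.0000 m
C+Z_d+Z_r = 0.1500+0.0400+0.0500 = 0.2400 m
sum ≈ 0.3100+0.2002+0.0000+0.2400 ≈ 0.7502 m = S ✓

v_R_max = 31/20 m/s = 1.5500 m/s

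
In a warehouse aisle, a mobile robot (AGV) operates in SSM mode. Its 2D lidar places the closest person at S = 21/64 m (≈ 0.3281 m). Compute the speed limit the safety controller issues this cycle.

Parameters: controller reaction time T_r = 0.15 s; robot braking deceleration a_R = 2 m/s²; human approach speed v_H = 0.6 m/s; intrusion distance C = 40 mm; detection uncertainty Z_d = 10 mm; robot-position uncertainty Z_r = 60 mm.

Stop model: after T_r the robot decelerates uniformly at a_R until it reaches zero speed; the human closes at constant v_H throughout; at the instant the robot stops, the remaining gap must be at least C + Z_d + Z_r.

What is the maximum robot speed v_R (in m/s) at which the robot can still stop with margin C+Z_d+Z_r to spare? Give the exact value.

v_R_max = 1/4 m/s = 0.2500 m/s

collect terms ⇒ (1/4)·v_R² + (9/20)·v_R + (-41/320) = 0
  disc = (9/20)² − 4·(1/4)·(-41/320) = 529/1600 ; √disc = 23/40
  v_R = (−(9/20) + 23/40) / (2·(1/4)) = 1/4 m/s
check:
T_s = v_R/a_R = (1/4)/2 = 0.1250 s
robot covers v_R·T_r = 0.2500·0.1500 = 0.0375 m before braking
braking distance = 0.2500²/(2·2.0000) = 0.0156 m
human over T_r+T_s: 0.6000·(0.1500+0.1250) = 0.1650 m
residual clearance needed = 0.0400+0.0100+0.0600 = 0.1100 m
sum ≈ 0.0375+0.0156+0.1650+0.1100 ≈ 0.3281 m = S ✓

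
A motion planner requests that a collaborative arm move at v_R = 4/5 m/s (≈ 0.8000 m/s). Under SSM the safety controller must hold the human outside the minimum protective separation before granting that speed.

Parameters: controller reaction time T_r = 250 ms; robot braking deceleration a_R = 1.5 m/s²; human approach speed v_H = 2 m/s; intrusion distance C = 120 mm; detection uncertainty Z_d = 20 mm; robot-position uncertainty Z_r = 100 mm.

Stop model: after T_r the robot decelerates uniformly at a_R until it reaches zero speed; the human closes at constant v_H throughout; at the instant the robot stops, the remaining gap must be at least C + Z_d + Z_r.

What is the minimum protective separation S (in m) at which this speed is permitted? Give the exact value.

S_min = 111/50 m = 2.2200 m

T_s = v_R/a_R = (4/5)/(3/2) = 0.5333 s
robot covers v_R·T_r = 0.8000·0.2500 = 0.2000 m before braking
braking distance = 0.8000²/(2·1.5000) = 0.2133 m
human closes 2.0000·0.7833 = 1.5667 m
C+Z_d+Z_r = 0.1200+0.0200+0.1000 = 0.2400 m
S_min ≈ 0.2000+0.2133+1.5667+0.2400  ⇒  S_min = 111/50 m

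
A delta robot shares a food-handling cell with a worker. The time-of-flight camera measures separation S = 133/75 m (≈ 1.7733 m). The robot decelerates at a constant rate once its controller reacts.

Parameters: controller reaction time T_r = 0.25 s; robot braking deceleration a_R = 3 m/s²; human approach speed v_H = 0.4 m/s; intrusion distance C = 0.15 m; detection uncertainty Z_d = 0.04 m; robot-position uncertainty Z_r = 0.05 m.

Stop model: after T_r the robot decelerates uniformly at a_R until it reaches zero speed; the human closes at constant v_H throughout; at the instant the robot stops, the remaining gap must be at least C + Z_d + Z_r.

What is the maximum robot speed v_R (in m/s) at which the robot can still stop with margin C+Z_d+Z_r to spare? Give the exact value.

at the boundary: (1/6)·v² + (23/60)·v + (-43/30) = 0
  disc = (23/60)² − 4·(1/6)·(-43/30) = 441/400 ; √disc = 21/20
  v_R = (−(23/60) + 21/20) / (2·(1/6)) = 2 m/s
check:
braking lasts T_s = 2/3 = 0.6667 s
robot covers v_R·T_r = 2.0000·0.2500 = 0.5000 m before braking
robot under decel: 2.0000²/(2·3.0000) = 0.6667 m
human closes 0.4000·0.9167 = 0.3667 m
margins: 0.1500+0.0400+0.0500 = 0.2400 m
sum ≈ 0.5000+0.6667+0.3667+0.2400 ≈ 1.7733 m = S ✓

v_R_max = 2 m/s = 2.0000 m/s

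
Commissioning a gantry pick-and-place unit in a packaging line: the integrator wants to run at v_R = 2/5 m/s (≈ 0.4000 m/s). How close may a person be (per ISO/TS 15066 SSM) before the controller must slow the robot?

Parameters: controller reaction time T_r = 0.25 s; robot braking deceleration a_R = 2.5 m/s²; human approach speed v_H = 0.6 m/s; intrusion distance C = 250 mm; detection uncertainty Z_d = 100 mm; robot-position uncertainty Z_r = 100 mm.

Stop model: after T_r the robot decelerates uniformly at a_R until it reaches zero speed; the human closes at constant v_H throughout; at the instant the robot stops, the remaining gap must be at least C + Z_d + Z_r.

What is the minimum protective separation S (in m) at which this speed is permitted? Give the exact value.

braking lasts T_s = (2/5)/(5/2) = 0.1600 s
robot in T_r: 0.4000·0.2500 = 0.1000 m
robot under decel: 0.4000²/(2·2.5000) = 0.0320 m
human over T_r+T_s: 0.6000·(0.2500+0.1600) = 0.2460 m
margins: 0.2500+0.1000+0.1000 = 0.4500 m
S_min ≈ 0.1000+0.0320+0.2460+0.4500  ⇒  S_min = 207/250 m

S_min = 207/250 m = 0.8280 m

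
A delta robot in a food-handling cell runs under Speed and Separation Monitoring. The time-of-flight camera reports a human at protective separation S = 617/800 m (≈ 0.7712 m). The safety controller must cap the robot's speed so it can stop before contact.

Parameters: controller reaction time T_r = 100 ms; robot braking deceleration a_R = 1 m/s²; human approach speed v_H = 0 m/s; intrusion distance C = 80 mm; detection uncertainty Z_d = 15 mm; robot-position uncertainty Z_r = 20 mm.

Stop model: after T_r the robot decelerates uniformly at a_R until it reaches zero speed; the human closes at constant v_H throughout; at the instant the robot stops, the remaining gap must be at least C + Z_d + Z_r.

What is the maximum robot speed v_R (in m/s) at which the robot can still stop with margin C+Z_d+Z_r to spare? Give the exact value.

quadratic (1/2)·v² + (1/10)·v + (-21/32) = 0
  disc = (1/10)² − 4·(1/2)·(-21/32) = 529/400 ; √disc = 23/20
  v_R = (−(1/10) + 23/20) / (2·(1/2)) = 21/20 m/s
check:
T_s = v_R/a_R = (21/20)/1 = 1.0500 s
reaction-phase robot travel = 1.0500·0.1000 = 0.1050 m
braking distance = 1.0500²/(2·1.0000) = 0.5513 m
person approaches 0.0000·(0.1000+1.0500) = 0.0000 m
C+Z_d+Z_r = 0.0800+0.0150+0.0200 = 0.1150 m
sum ≈ 0.1050+0.5513+0.0000+0.1150 ≈ 0.7712 m = S ✓

v_R_max = 21/20 m/s = 1.0500 m/s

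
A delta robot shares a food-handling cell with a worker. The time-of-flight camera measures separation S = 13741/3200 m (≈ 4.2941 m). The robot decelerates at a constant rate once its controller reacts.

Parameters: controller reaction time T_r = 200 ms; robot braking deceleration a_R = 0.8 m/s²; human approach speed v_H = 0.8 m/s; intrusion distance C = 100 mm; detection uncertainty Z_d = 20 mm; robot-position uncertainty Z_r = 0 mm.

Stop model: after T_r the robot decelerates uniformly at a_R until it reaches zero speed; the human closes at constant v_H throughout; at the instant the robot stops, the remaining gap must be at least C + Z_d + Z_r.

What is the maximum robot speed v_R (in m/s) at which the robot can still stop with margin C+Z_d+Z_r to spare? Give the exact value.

v_R_max = 7/4 m/s = 1.7500 m/s

collect terms ⇒ (5/8)·v_R² + (6/5)·v_R + (-2569/640) = 0
  disc = (6/5)² − 4·(5/8)·(-2569/640) = 73441/6400 ; √disc = 271/80
  v_R = (−(6/5) + 271/80) / (2·(5/8)) = 7/4 m/s
check:
braking lasts T_s = (7/4)/(4/5) = 2.1875 s
robot covers v_R·T_r = 1.7500·0.2000 = 0.3500 m before braking
braking distance = 1.7500²/(2·0.8000) = 1.9141 m
human closes 0.8000·2.3875 = 1.9100 m
C+Z_d+Z_r = 0.1000+0.0200+0.0000 = 0.1200 m
sum ≈ 0.3500+1.9141+1.9100+0.1200 ≈ 4.2941 m = S ✓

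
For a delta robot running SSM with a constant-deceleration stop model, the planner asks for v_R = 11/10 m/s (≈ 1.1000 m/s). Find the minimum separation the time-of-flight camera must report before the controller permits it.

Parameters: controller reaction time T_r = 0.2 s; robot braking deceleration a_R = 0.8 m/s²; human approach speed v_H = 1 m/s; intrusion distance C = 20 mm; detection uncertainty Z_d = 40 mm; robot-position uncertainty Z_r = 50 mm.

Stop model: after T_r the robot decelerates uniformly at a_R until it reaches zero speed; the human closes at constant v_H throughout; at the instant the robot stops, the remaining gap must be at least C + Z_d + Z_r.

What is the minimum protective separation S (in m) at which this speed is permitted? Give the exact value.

S_min = 2129/800 m = 2.6612 m

stop time T_s = (11/10)/(4/5) = 1.3750 s
robot in T_r: 1.1000·0.2000 = 0.2200 m
robot under decel: 1.1000²/(2·0.8000) = 0.7562 m
person approaches 1.0000·(0.2000+1.3750) = 1.5750 m
residual clearance needed = 0.0200+0.0400+0.0500 = 0.1100 m
S_min ≈ 0.2200+0.7562+1.5750+0.1100  ⇒  S_min = 2129/800 m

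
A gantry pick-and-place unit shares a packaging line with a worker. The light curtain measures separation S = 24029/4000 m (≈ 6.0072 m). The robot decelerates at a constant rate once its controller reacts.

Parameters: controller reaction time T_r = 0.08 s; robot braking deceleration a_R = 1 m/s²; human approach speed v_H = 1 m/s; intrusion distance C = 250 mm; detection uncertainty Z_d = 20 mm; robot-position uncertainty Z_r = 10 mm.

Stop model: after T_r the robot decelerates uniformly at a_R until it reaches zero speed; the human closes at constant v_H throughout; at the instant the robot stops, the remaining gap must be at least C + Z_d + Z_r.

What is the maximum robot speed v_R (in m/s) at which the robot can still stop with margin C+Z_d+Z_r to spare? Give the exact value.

quadratic (1/2)·v² + (27/25)·v + (-22589/4000) = 0
  disc = (27/25)² − 4·(1/2)·(-22589/4000) = 124609/10000 ; √disc = 353/100
  v_R = (−(27/25) + 353/100) / (2·(1/2)) = 49/20 m/s
check:
stop time T_s = (49/20)/1 = 2.4500 s
robot covers v_R·T_r = 2.4500·0.0800 = 0.1960 m before braking
robot under decel: 2.4500²/(2·1.0000) = 3.0013 m
person approaches 1.0000·(0.0800+2.4500) = 2.5300 m
margins: 0.2500+0.0200+0.0100 = 0.2800 m
sum ≈ 0.1960+3.0013+2.5300+0.2800 ≈ 6.0072 m = S ✓

v_R_max = 49/20 m/s = 2.4500 m/s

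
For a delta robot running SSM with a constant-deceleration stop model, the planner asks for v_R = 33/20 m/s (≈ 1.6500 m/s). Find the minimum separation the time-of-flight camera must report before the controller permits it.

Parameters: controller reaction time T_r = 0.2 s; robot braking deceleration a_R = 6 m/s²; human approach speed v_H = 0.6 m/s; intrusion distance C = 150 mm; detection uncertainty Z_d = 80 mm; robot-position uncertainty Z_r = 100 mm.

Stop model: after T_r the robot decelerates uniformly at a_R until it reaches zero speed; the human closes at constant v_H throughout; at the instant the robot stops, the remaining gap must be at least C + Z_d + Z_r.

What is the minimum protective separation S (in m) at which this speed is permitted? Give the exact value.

S_min = 75/64 m = 1.1719 m

stop time T_s = (33/20)/6 = 0.2750 s
reaction-phase robot travel = 1.6500·0.2000 = 0.3300 m
braking distance = 1.6500²/(2·6.0000) = 0.2269 m
human over T_r+T_s: 0.6000·(0.2000+0.2750) = 0.2850 m
margins: 0.1500+0.0800+0.1000 = 0.3300 m
S_min ≈ 0.3300+0.2269+0.2850+0.3300  ⇒  S_min = 75/64 m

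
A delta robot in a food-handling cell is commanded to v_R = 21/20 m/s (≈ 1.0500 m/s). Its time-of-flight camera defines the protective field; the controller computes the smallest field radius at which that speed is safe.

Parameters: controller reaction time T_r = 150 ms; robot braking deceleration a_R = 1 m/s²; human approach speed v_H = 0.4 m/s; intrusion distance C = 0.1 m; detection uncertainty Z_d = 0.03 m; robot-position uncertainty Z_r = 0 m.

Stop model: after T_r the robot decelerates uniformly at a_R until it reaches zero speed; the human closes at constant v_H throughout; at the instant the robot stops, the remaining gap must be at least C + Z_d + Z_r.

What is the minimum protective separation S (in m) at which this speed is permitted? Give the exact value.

braking lasts T_s = (21/20)/1 = 1.0500 s
robot covers v_R·T_r = 1.0500·0.1500 = 0.1575 m before braking
robot under decel: 1.0500²/(2·1.0000) = 0.5513 m
human over T_r+T_s: 0.4000·(0.1500+1.0500) = 0.4800 m
C+Z_d+Z_r = 0.1000+0.0300+0.0000 = 0.1300 m
S_min ≈ 0.1575+0.5513+0.4800+0.1300  ⇒  S_min = 211/160 m

S_min = 211/160 m = 1.3188 m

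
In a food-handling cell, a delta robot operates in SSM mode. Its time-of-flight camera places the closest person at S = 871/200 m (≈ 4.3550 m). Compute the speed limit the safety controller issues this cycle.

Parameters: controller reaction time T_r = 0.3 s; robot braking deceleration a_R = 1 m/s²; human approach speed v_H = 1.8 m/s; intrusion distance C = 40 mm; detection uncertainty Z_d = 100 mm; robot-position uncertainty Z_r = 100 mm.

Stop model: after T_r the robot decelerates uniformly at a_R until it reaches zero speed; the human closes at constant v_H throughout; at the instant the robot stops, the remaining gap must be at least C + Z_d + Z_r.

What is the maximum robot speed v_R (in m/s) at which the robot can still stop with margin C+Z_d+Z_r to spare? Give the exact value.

at the boundary: (1/2)·v² + (21/10)·v + (-143/40) = 0
  disc = (21/10)² − 4·(1/2)·(-143/40) = 289/25 ; √disc = 17/5
  v_R = (−(21/10) + 17/5) / (2·(1/2)) = 13/10 m/s
check:
stop time T_s = (13/10)/1 = 1.3000 s
reaction-phase robot travel = 1.3000·0.3000 = 0.3900 m
robot covers 1.3000·1.3000 − ½·1.0000·1.3000² = 0.8450 m while stopping
human closes 1.8000·1.6000 = 2.8800 m
margins: 0.0400+0.1000+0.1000 = 0.2400 m
sum ≈ 0.3900+0.8450+2.8800+0.2400 ≈ 4.3550 m = S ✓

v_R_max = 13/10 m/s = 1.3000 m/s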